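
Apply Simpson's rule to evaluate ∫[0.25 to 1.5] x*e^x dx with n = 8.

f(x) = x*e^x
a = 0.25, b = 1.5, n = 8
h = (b - a)/n = 0.156250

Simpson's rule: (h/3)[f(x₀) + 4f(x₁) + 2f(x₂) + ... + f(xₙ)]

x_0 = 0.2500, f(x_0) = 0.321006, coefficient = 1
x_1 = 0.4062, f(x_1) = 0.609853, coefficient = 4
x_2 = 0.5625, f(x_2) = 0.987218, coefficient = 2
x_3 = 0.7188, f(x_3) = 1.474779, coefficient = 4
x_4 = 0.8750, f(x_4) = 2.099016, coefficient = 2
x_5 = 1.0312, f(x_5) = 2.892212, coefficient = 4
x_6 = 1.1875, f(x_6) = 3.893663, coefficient = 2
x_7 = 1.3438, f(x_7) = 5.151120, coefficient = 4
x_8 = 1.5000, f(x_8) = 6.722534, coefficient = 1

I ≈ (0.156250/3) × 61.515194 = 3.203916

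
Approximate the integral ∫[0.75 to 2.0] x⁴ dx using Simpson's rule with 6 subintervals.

f(x) = x⁴
a = 0.75, b = 2.0, n = 6
h = (b - a)/n = 0.208333

Simpson's rule: (h/3)[f(x₀) + 4f(x₁) + 2f(x₂) + ... + f(xₙ)]

x_0 = 0.7500, f(x_0) = 0.316406, coefficient = 1
x_1 = 0.9583, f(x_1) = 0.843464, coefficient = 4
x_2 = 1.1667, f(x_2) = 1.852623, coefficient = 2
x_3 = 1.3750, f(x_3) = 3.574463, coefficient = 4
x_4 = 1.5833, f(x_4) = 6.284770, coefficient = 2
x_5 = 1.7917, f(x_5) = 10.304546, coefficient = 4
x_6 = 2.0000, f(x_6) = 16.000000, coefficient = 1

I ≈ (0.208333/3) × 91.481084 = 6.352853
Exact value: 6.352539
Error: 0.000314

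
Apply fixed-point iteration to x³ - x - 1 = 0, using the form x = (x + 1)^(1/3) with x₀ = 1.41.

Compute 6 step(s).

Equation: x³ - x - 1 = 0
Fixed-point form: x = (x + 1)^(1/3)
x₀ = 1.41

x_1 = g(1.410000) = 1.340723
x_2 = g(1.340723) = 1.327751
x_3 = g(1.327751) = 1.325294
x_4 = g(1.325294) = 1.324827
x_5 = g(1.324827) = 1.324739
x_6 = g(1.324739) = 1.324722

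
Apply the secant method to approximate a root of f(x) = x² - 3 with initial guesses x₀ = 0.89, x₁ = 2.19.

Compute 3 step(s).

f(x) = x² - 3
x₀ = 0.89, x₁ = 2.19

Secant formula: x_{n+1} = x_n - f(x_n)(x_n - x_{n-1})/(f(x_n) - f(x_{n-1}))

Iteration 1:
  f(0.890000) = -2.207900
  f(2.190000) = 1.796100
  x_2 = 2.190000 - 1.796100×(2.190000 - 0.890000)/(1.796100 - (-2.207900))
       = 1.606851
Iteration 2:
  f(2.190000) = 1.796100
  f(1.606851) = -0.418031
  x_3 = 1.606851 - (-0.418031)×(1.606851 - 2.190000)/(-0.418031 - 1.796100)
       = 1.716950
Iteration 3:
  f(1.606851) = -0.418031
  f(1.716950) = -0.052083
  x_4 = 1.716950 - (-0.052083)×(1.716950 - 1.606851)/(-0.052083 - (-0.418031))
       = 1.732620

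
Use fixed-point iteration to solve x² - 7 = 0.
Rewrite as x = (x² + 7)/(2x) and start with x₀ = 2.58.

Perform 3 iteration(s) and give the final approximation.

Equation: x² - 7 = 0
Fixed-point form: x = (x² + 7)/(2x)
x₀ = 2.58

x_1 = g(2.580000) = 2.646589
x_2 = g(2.646589) = 2.645751
x_3 = g(2.645751) = 2.645751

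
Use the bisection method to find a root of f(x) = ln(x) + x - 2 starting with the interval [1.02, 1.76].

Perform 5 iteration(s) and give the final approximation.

f(x) = ln(x) + x - 2
Initial interval: [1.02, 1.76]

Iteration 1:
  c_1 = (1.020000 + 1.760000)/2 = 1.390000
  f(c_1) = f(1.390000) = -0.280696
  f(a) × f(c) ≥ 0, new interval: [1.390000, 1.760000]
Iteration 2:
  c_2 = (1.390000 + 1.760000)/2 = 1.575000
  f(c_2) = f(1.575000) = 0.029255
  f(a) × f(c) < 0, new interval: [1.390000, 1.575000]
Iteration 3:
  c_3 = (1.390000 + 1.575000)/2 = 1.482500
  f(c_3) = f(1.482500) = -0.123770
  f(a) × f(c) ≥ 0, new interval: [1.482500, 1.575000]
Iteration 4:
  c_4 = (1.482500 + 1.575000)/2 = 1.528750
  f(c_4) = f(1.528750) = -0.046800
  f(a) × f(c) ≥ 0, new interval: [1.528750, 1.575000]
Iteration 5:
  c_5 = (1.528750 + 1.575000)/2 = 1.551875
  f(c_5) = f(1.551875) = -0.008661
  f(a) × f(c) ≥ 0, new interval: [1.551875, 1.575000]

After 5 iteration(s), the approximation is c_5 = 1.551875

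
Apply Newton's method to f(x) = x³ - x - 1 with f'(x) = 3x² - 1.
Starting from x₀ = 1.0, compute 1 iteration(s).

f(x) = x³ - x - 1
f'(x) = 3x² - 1
x₀ = 1.0

Newton-Raphson formula: x_{n+1} = x_n - f(x_n)/f'(x_n)

Iteration 1:
  f(1.000000) = -1.000000
  f'(1.000000) = 2.000000
  x_1 = 1.000000 - (-1.000000)/2.000000 = 1.500000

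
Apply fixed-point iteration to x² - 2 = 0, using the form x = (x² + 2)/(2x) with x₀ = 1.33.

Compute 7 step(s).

Equation: x² - 2 = 0
Fixed-point form: x = (x² + 2)/(2x)
x₀ = 1.33

x_1 = g(1.330000) = 1.416880
x_2 = g(1.416880) = 1.414216
x_3 = g(1.414216) = 1.414214
x_4 = g(1.414214) = 1.414214
x_5 = g(1.414214) = 1.414214
x_6 = g(1.414214) = 1.414214
x_7 = g(1.414214) = 1.414214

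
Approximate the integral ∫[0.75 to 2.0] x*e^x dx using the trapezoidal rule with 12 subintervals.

f(x) = x*e^x
a = 0.75, b = 2.0, n = 12
h = (b - a)/n = 0.104167

Trapezoidal rule: (h/2)[f(x₀) + 2f(x₁) + 2f(x₂) + ... + f(xₙ)]

x_0 = 0.7500, f(x_0) = 1.587750, coefficient = 1
x_1 = 0.8542, f(x_1) = 2.006793, coefficient = 2
x_2 = 0.9583, f(x_2) = 2.498708, coefficient = 2
x_3 = 1.0625, f(x_3) = 3.074446, coefficient = 2
x_4 = 1.1667, f(x_4) = 3.746482, coefficient = 2
x_5 = 1.2708, f(x_5) = 4.529023, coefficient = 2
x_6 = 1.3750, f(x_6) = 5.438230, coefficient = 2
x_7 = 1.4792, f(x_7) = 6.492486, coefficient = 2
x_8 = 1.5833, f(x_8) = 7.712679, coefficient = 2
x_9 = 1.6875, f(x_9) = 9.122539, coefficient = 2
x_10 = 1.7917, f(x_10) = 10.749002, coefficient = 2
x_11 = 1.8958, f(x_11) = 12.622638, coefficient = 2
x_12 = 2.0000, f(x_12) = 14.778112, coefficient = 1

I ≈ (0.104167/2) × 152.351914 = 7.934996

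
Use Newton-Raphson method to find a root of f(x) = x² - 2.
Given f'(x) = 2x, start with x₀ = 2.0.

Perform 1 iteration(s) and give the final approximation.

f(x) = x² - 2
f'(x) = 2x
x₀ = 2.0

Newton-Raphson formula: x_{n+1} = x_n - f(x_n)/f'(x_n)

Iteration 1:
  f(2.000000) = 2.000000
  f'(2.000000) = 4.000000
  x_1 = 2.000000 - 2.000000/4.000000 = 1.500000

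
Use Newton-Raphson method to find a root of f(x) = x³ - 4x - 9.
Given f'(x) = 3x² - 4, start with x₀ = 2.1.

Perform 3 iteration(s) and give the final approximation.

f(x) = x³ - 4x - 9
f'(x) = 3x² - 4
x₀ = 2.1

Newton-Raphson formula: x_{n+1} = x_n - f(x_n)/f'(x_n)

Iteration 1:
  f(2.100000) = -8.139000
  f'(2.100000) = 9.230000
  x_1 = 2.100000 - (-8.139000)/9.230000 = 2.981798
Iteration 2:
  f(2.981798) = 5.584341
  f'(2.981798) = 22.673367
  x_2 = 2.981798 - 5.584341/22.673367 = 2.735503
Iteration 3:
  f(2.735503) = 0.527699
  f'(2.735503) = 18.448935
  x_3 = 2.735503 - 0.527699/18.448935 = 2.706900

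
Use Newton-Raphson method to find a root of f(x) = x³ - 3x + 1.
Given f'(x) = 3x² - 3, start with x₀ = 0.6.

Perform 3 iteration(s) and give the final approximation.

f(x) = x³ - 3x + 1
f'(x) = 3x² - 3
x₀ = 0.6

Newton-Raphson formula: x_{n+1} = x_n - f(x_n)/f'(x_n)

Iteration 1:
  f(0.600000) = -0.584000
  f'(0.600000) = -1.920000
  x_1 = 0.600000 - (-0.584000)/(-1.920000) = 0.295833
Iteration 2:
  f(0.295833) = 0.138391
  f'(0.295833) = -2.737448
  x_2 = 0.295833 - 0.138391/(-2.737448) = 0.346388
Iteration 3:
  f(0.346388) = 0.002397
  f'(0.346388) = -2.640046
  x_3 = 0.346388 - 0.002397/(-2.640046) = 0.347296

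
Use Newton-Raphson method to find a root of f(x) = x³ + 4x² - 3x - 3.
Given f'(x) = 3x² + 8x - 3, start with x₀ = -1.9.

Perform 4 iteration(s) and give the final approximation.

f(x) = x³ + 4x² - 3x - 3
f'(x) = 3x² + 8x - 3
x₀ = -1.9

Newton-Raphson formula: x_{n+1} = x_n - f(x_n)/f'(x_n)

Iteration 1:
  f(-1.900000) = 10.281000
  f'(-1.900000) = -7.370000
  x_1 = -1.900000 - 10.281000/(-7.370000) = -0.505020
Iteration 2:
  f(-0.505020) = -0.593560
  f'(-0.505020) = -6.275026
  x_2 = -0.505020 - (-0.593560)/(-6.275026) = -0.599611
Iteration 3:
  f(-0.599611) = 0.021387
  f'(-0.599611) = -6.718289
  x_3 = -0.599611 - 0.021387/(-6.718289) = -0.596428
Iteration 4:
  f(-0.596428) = 0.000022
  f'(-0.596428) = -6.704244
  x_4 = -0.596428 - 0.000022/(-6.704244) = -0.596424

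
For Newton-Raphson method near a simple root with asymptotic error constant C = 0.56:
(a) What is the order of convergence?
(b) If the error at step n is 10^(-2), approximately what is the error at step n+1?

(a) Newton-Raphson has quadratic (order 2) convergence near simple roots.
    This means |e_{n+1}| ≈ C|e_n|².

(b) With |e_n| = 10^(-2) and C = 0.56:
    |e_{n+1}| ≈ 0.56 × (10^(-2))² = 0.56 × 10^(-4)

(a) 2 (quadratic); (b) |e_{n+1}| ≈ 5.600e-05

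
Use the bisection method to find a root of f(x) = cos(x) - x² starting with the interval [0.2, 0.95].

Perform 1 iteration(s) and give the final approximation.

f(x) = cos(x) - x²
Initial interval: [0.2, 0.95]

Iteration 1:
  c_1 = (0.200000 + 0.950000)/2 = 0.575000
  f(c_1) = f(0.575000) = 0.508567
  f(a) × f(c) ≥ 0, new interval: [0.575000, 0.950000]

After 1 iteration(s), the approximation is c_1 = 0.575000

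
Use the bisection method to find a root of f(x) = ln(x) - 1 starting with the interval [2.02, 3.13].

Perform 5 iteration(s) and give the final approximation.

f(x) = ln(x) - 1
Initial interval: [2.02, 3.13]

Iteration 1:
  c_1 = (2.020000 + 3.130000)/2 = 2.575000
  f(c_1) = f(2.575000) = -0.054150
  f(a) × f(c) ≥ 0, new interval: [2.575000, 3.130000]
Iteration 2:
  c_2 = (2.575000 + 3.130000)/2 = 2.852500
  f(c_2) = f(2.852500) = 0.048196
  f(a) × f(c) < 0, new interval: [2.575000, 2.852500]
Iteration 3:
  c_3 = (2.575000 + 2.852500)/2 = 2.713750
  f(c_3) = f(2.713750) = -0.001669
  f(a) × f(c) ≥ 0, new interval: [2.713750, 2.852500]
Iteration 4:
  c_4 = (2.713750 + 2.852500)/2 = 2.783125
  f(c_4) = f(2.783125) = 0.023574
  f(a) × f(c) < 0, new interval: [2.713750, 2.783125]
Iteration 5:
  c_5 = (2.713750 + 2.783125)/2 = 2.748438
  f(c_5) = f(2.748438) = 0.011033
  f(a) × f(c) < 0, new interval: [2.713750, 2.748438]

After 5 iteration(s), the approximation is c_5 = 2.748438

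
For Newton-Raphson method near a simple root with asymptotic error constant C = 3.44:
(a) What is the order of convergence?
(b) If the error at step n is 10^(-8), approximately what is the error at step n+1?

(a) Newton-Raphson has quadratic (order 2) convergence near simple roots.
    This means |e_{n+1}| ≈ C|e_n|².

(b) With |e_n| = 10^(-8) and C = 3.44:
    |e_{n+1}| ≈ 3.44 × (10^(-8))² = 3.44 × 10^(-16)

(a) 2 (quadratic); (b) |e_{n+1}| ≈ 3.440e-16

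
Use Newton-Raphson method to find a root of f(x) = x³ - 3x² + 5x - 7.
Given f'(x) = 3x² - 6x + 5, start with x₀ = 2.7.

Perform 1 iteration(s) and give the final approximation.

f(x) = x³ - 3x² + 5x - 7
f'(x) = 3x² - 6x + 5
x₀ = 2.7

Newton-Raphson formula: x_{n+1} = x_n - f(x_n)/f'(x_n)

Iteration 1:
  f(2.700000) = 4.313000
  f'(2.700000) = 10.670000
  x_1 = 2.700000 - 4.313000/10.670000 = 2.295783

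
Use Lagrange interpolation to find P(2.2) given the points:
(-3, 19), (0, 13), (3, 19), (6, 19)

Lagrange interpolation formula:
P(x) = Σ yᵢ × Lᵢ(x)
where Lᵢ(x) = Π_{j≠i} (x - xⱼ)/(xᵢ - xⱼ)

L_0(2.2) = (2.2 - 0)/(-3 - 0) × (2.2 - 3)/(-3 - 3) × (2.2 - 6)/(-3 - 6) = -0.041284
L_1(2.2) = (2.2 - (-3))/(0 - (-3)) × (2.2 - 3)/(0 - 3) × (2.2 - 6)/(0 - 6) = 0.292741
L_2(2.2) = (2.2 - (-3))/(3 - (-3)) × (2.2 - 0)/(3 - 0) × (2.2 - 6)/(3 - 6) = 0.805037
L_3(2.2) = (2.2 - (-3))/(6 - (-3)) × (2.2 - 0)/(6 - 0) × (2.2 - 3)/(6 - 3) = -0.056494

P(2.2) = 19×L_0(2.2) + 13×L_1(2.2) + 19×L_2(2.2) + 19×L_3(2.2)
P(2.2) = 17.243556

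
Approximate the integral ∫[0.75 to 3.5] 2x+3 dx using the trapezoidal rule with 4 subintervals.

f(x) = 2x+3
a = 0.75, b = 3.5, n = 4
h = (b - a)/n = 0.687500

Trapezoidal rule: (h/2)[f(x₀) + 2f(x₁) + 2f(x₂) + ... + f(xₙ)]

x_0 = 0.7500, f(x_0) = 4.500000, coefficient = 1
x_1 = 1.4375, f(x_1) = 5.875000, coefficient = 2
x_2 = 2.1250, f(x_2) = 7.250000, coefficient = 2
x_3 = 2.8125, f(x_3) = 8.625000, coefficient = 2
x_4 = 3.5000, f(x_4) = 10.000000, coefficient = 1

I ≈ (0.687500/2) × 58.000000 = 19.937500
Exact value: 19.937500
Error: 0.000000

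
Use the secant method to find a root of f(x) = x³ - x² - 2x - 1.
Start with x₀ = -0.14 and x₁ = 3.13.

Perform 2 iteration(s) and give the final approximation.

f(x) = x³ - x² - 2x - 1
x₀ = -0.14, x₁ = 3.13

Secant formula: x_{n+1} = x_n - f(x_n)(x_n - x_{n-1})/(f(x_n) - f(x_{n-1}))

Iteration 1:
  f(-0.140000) = -0.742344
  f(3.130000) = 13.607397
  x_2 = 3.130000 - 13.607397×(3.130000 - (-0.140000))/(13.607397 - (-0.742344))
       = 0.029164
Iteration 2:
  f(3.130000) = 13.607397
  f(0.029164) = -1.059154
  x_3 = 0.029164 - (-1.059154)×(0.029164 - 3.130000)/(-1.059154 - 13.607397)
       = 0.253093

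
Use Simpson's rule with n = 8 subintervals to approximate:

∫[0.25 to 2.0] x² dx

f(x) = x²
a = 0.25, b = 2.0, n = 8
h = (b - a)/n = 0.218750

Simpson's rule: (h/3)[f(x₀) + 4f(x₁) + 2f(x₂) + ... + f(xₙ)]

x_0 = 0.2500, f(x_0) = 0.062500, coefficient = 1
x_1 = 0.4688, f(x_1) = 0.219727, coefficient = 4
x_2 = 0.6875, f(x_2) = 0.472656, coefficient = 2
x_3 = 0.9062, f(x_3) = 0.821289, coefficient = 4
x_4 = 1.1250, f(x_4) = 1.265625, coefficient = 2
x_5 = 1.3438, f(x_5) = 1.805664, coefficient = 4
x_6 = 1.5625, f(x_6) = 2.441406, coefficient = 2
x_7 = 1.7812, f(x_7) = 3.172852, coefficient = 4
x_8 = 2.0000, f(x_8) = 4.000000, coefficient = 1

I ≈ (0.218750/3) × 36.500000 = 2.661458
Exact value: 2.661458
Error: 0.000000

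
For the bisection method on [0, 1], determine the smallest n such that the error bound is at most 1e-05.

We need (b-a)/2^n ≤ 1e-05
(1 - 0)/2^n ≤ 1e-05
1/2^n ≤ 1e-05
2^n ≥ 100000
n ≥ log₂(100000) = 16.61
n ≥ 17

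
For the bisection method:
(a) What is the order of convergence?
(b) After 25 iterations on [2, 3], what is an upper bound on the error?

(a) Bisection has linear (order 1) convergence; the error is halved each step.

(b) Error bound = (b-a)/2^n = (3 - 2)/2^{25}
    = 1/2^{25}

(a) 1 (linear); (b) error ≤ 2.98e-08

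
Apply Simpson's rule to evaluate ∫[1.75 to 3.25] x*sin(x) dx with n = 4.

f(x) = x*sin(x)
a = 1.75, b = 3.25, n = 4
h = (b - a)/n = 0.375000

Simpson's rule: (h/3)[f(x₀) + 4f(x₁) + 2f(x₂) + ... + f(xₙ)]

x_0 = 1.7500, f(x_0) = 1.721975, coefficient = 1
x_1 = 2.1250, f(x_1) = 1.806930, coefficient = 4
x_2 = 2.5000, f(x_2) = 1.496180, coefficient = 2
x_3 = 2.8750, f(x_3) = 0.757407, coefficient = 4
x_4 = 3.2500, f(x_4) = -0.351634, coefficient = 1

I ≈ (0.375000/3) × 14.620049 = 1.827506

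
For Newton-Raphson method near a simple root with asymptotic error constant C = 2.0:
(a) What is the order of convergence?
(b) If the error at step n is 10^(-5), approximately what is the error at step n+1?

(a) Newton-Raphson has quadratic (order 2) convergence near simple roots.
    This means |e_{n+1}| ≈ C|e_n|².

(b) With |e_n| = 10^(-5) and C = 2.0:
    |e_{n+1}| ≈ 2.0 × (10^(-5))² = 2.0 × 10^(-10)

(a) 2 (quadratic); (b) |e_{n+1}| ≈ 2.000e-10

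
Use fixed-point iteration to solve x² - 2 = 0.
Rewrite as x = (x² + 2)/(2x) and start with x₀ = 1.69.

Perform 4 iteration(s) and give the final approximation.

Equation: x² - 2 = 0
Fixed-point form: x = (x² + 2)/(2x)
x₀ = 1.69

x_1 = g(1.690000) = 1.436716
x_2 = g(1.436716) = 1.414390
x_3 = g(1.414390) = 1.414214
x_4 = g(1.414214) = 1.414214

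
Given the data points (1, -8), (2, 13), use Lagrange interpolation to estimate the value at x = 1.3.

Lagrange interpolation formula:
P(x) = Σ yᵢ × Lᵢ(x)
where Lᵢ(x) = Π_{j≠i} (x - xⱼ)/(xᵢ - xⱼ)

L_0(1.3) = (1.3 - 2)/(1 - 2) = 0.700000
L_1(1.3) = (1.3 - 1)/(2 - 1) = 0.300000

P(1.3) = (-8)×L_0(1.3) + 13×L_1(1.3)
P(1.3) = -1.700000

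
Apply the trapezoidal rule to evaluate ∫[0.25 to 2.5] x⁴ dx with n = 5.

f(x) = x⁴
a = 0.25, b = 2.5, n = 5
h = (b - a)/n = 0.450000

Trapezoidal rule: (h/2)[f(x₀) + 2f(x₁) + 2f(x₂) + ... + f(xₙ)]

x_0 = 0.2500, f(x_0) = 0.003906, coefficient = 1
x_1 = 0.7000, f(x_1) = 0.240100, coefficient = 2
x_2 = 1.1500, f(x_2) = 1.749006, coefficient = 2
x_3 = 1.6000, f(x_3) = 6.553600, coefficient = 2
x_4 = 2.0500, f(x_4) = 17.661006, coefficient = 2
x_5 = 2.5000, f(x_5) = 39.062500, coefficient = 1

I ≈ (0.450000/2) × 91.473831 = 20.581612
Exact value: 19.531055
Error: 1.050557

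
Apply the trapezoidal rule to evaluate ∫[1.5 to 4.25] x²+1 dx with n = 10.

f(x) = x²+1
a = 1.5, b = 4.25, n = 10
h = (b - a)/n = 0.275000

Trapezoidal rule: (h/2)[f(x₀) + 2f(x₁) + 2f(x₂) + ... + f(xₙ)]

x_0 = 1.5000, f(x_0) = 3.250000, coefficient = 1
x_1 = 1.7750, f(x_1) = 4.150625, coefficient = 2
x_2 = 2.0500, f(x_2) = 5.202500, coefficient = 2
x_3 = 2.3250, f(x_3) = 6.405625, coefficient = 2
x_4 = 2.6000, f(x_4) = 7.760000, coefficient = 2
x_5 = 2.8750, f(x_5) = 9.265625, coefficient = 2
x_6 = 3.1500, f(x_6) = 10.922500, coefficient = 2
x_7 = 3.4250, f(x_7) = 12.730625, coefficient = 2
x_8 = 3.7000, f(x_8) = 14.690000, coefficient = 2
x_9 = 3.9750, f(x_9) = 16.800625, coefficient = 2
x_10 = 4.2500, f(x_10) = 19.062500, coefficient = 1

I ≈ (0.275000/2) × 198.168750 = 27.248203
Exact value: 27.213542
Error: 0.034661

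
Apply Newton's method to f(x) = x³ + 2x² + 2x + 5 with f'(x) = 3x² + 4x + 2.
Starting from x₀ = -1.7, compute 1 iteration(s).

f(x) = x³ + 2x² + 2x + 5
f'(x) = 3x² + 4x + 2
x₀ = -1.7

Newton-Raphson formula: x_{n+1} = x_n - f(x_n)/f'(x_n)

Iteration 1:
  f(-1.700000) = 2.467000
  f'(-1.700000) = 3.870000
  x_1 = -1.700000 - 2.467000/3.870000 = -2.337468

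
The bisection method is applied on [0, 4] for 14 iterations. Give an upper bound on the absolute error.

Bisection error bound: |error| ≤ (b-a)/2^n
|error| ≤ (4 - 0)/2^14 = 4/2^14
|error| ≤ 0.0002441406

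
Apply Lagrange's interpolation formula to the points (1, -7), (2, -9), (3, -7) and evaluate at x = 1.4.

Lagrange interpolation formula:
P(x) = Σ yᵢ × Lᵢ(x)
where Lᵢ(x) = Π_{j≠i} (x - xⱼ)/(xᵢ - xⱼ)

L_0(1.4) = (1.4 - 2)/(1 - 2) × (1.4 - 3)/(1 - 3) = 0.480000
L_1(1.4) = (1.4 - 1)/(2 - 1) × (1.4 - 3)/(2 - 3) = 0.640000
L_2(1.4) = (1.4 - 1)/(3 - 1) × (1.4 - 2)/(3 - 2) = -0.120000

P(1.4) = (-7)×L_0(1.4) + (-9)×L_1(1.4) + (-7)×L_2(1.4)
P(1.4) = -8.280000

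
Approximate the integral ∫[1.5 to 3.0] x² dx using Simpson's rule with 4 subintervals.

f(x) = x²
a = 1.5, b = 3.0, n = 4
h = (b - a)/n = 0.375000

Simpson's rule: (h/3)[f(x₀) + 4f(x₁) + 2f(x₂) + ... + f(xₙ)]

x_0 = 1.5000, f(x_0) = 2.250000, coefficient = 1
x_1 = 1.8750, f(x_1) = 3.515625, coefficient = 4
x_2 = 2.2500, f(x_2) = 5.062500, coefficient = 2
x_3 = 2.6250, f(x_3) = 6.890625, coefficient = 4
x_4 = 3.0000, f(x_4) = 9.000000, coefficient = 1

I ≈ (0.375000/3) × 63.000000 = 7.875000
Exact value: 7.875000
Error: 0.000000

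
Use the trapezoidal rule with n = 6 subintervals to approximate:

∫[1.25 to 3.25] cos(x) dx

f(x) = cos(x)
a = 1.25, b = 3.25, n = 6
h = (b - a)/n = 0.333333

Trapezoidal rule: (h/2)[f(x₀) + 2f(x₁) + 2f(x₂) + ... + f(xₙ)]

x_0 = 1.2500, f(x_0) = 0.315322, coefficient = 1
x_1 = 1.5833, f(x_1) = -0.012537, coefficient = 2
x_2 = 1.9167, f(x_2) = -0.339016, coefficient = 2
x_3 = 2.2500, f(x_3) = -0.628174, coefficient = 2
x_4 = 2.5833, f(x_4) = -0.848178, coefficient = 2
x_5 = 2.9167, f(x_5) = -0.974811, coefficient = 2
x_6 = 3.2500, f(x_6) = -0.994130, coefficient = 1

I ≈ (0.333333/2) × -6.284237 = -1.047373
Exact value: -1.057180
Error: 0.009807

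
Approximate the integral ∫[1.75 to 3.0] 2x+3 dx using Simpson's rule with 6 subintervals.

f(x) = 2x+3
a = 1.75, b = 3.0, n = 6
h = (b - a)/n = 0.208333

Simpson's rule: (h/3)[f(x₀) + 4f(x₁) + 2f(x₂) + ... + f(xₙ)]

x_0 = 1.7500, f(x_0) = 6.500000, coefficient = 1
x_1 = 1.9583, f(x_1) = 6.916667, coefficient = 4
x_2 = 2.1667, f(x_2) = 7.333333, coefficient = 2
x_3 = 2.3750, f(x_3) = 7.750000, coefficient = 4
x_4 = 2.5833, f(x_4) = 8.166667, coefficient = 2
x_5 = 2.7917, f(x_5) = 8.583333, coefficient = 4
x_6 = 3.0000, f(x_6) = 9.000000, coefficient = 1

I ≈ (0.208333/3) × 139.500000 = 9.687500
Exact value: 9.687500
Error: 0.000000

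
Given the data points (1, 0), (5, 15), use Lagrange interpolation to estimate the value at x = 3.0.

Lagrange interpolation formula:
P(x) = Σ yᵢ × Lᵢ(x)
where Lᵢ(x) = Π_{j≠i} (x - xⱼ)/(xᵢ - xⱼ)

L_0(3.0) = (3.0 - 5)/(1 - 5) = 0.500000
L_1(3.0) = (3.0 - 1)/(5 - 1) = 0.500000

P(3.0) = 0×L_0(3.0) + 15×L_1(3.0)
P(3.0) = 7.500000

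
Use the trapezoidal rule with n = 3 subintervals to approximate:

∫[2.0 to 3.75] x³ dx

f(x) = x³
a = 2.0, b = 3.75, n = 3
h = (b - a)/n = 0.583333

Trapezoidal rule: (h/2)[f(x₀) + 2f(x₁) + 2f(x₂) + ... + f(xₙ)]

x_0 = 2.0000, f(x_0) = 8.000000, coefficient = 1
x_1 = 2.5833, f(x_1) = 17.240162, coefficient = 2
x_2 = 3.1667, f(x_2) = 31.754630, coefficient = 2
x_3 = 3.7500, f(x_3) = 52.734375, coefficient = 1

I ≈ (0.583333/2) × 158.723958 = 46.294488
Exact value: 45.438477
Error: 0.856011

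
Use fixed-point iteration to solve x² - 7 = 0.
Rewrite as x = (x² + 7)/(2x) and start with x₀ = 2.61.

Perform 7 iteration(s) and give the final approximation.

Equation: x² - 7 = 0
Fixed-point form: x = (x² + 7)/(2x)
x₀ = 2.61

x_1 = g(2.610000) = 2.645996
x_2 = g(2.645996) = 2.645751
x_3 = g(2.645751) = 2.645751
x_4 = g(2.645751) = 2.645751
x_5 = g(2.645751) = 2.645751
x_6 = g(2.645751) = 2.645751
x_7 = g(2.645751) = 2.645751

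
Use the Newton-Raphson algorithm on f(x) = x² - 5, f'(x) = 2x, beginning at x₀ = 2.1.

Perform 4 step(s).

f(x) = x² - 5
f'(x) = 2x
x₀ = 2.1

Newton-Raphson formula: x_{n+1} = x_n - f(x_n)/f'(x_n)

Iteration 1:
  f(2.100000) = -0.590000
  f'(2.100000) = 4.200000
  x_1 = 2.100000 - (-0.590000)/4.200000 = 2.240476
Iteration 2:
  f(2.240476) = 0.019734
  f'(2.240476) = 4.480952
  x_2 = 2.240476 - 0.019734/4.480952 = 2.236072
Iteration 3:
  f(2.236072) = 0.000019
  f'(2.236072) = 4.472145
  x_3 = 2.236072 - 0.000019/4.472145 = 2.236068
Iteration 4:
  f(2.236068) = 0.000000
  f'(2.236068) = 4.472136
  x_4 = 2.236068 - 0.000000/4.472136 = 2.236068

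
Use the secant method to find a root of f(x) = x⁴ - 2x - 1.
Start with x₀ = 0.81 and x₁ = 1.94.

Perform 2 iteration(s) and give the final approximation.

f(x) = x⁴ - 2x - 1
x₀ = 0.81, x₁ = 1.94

Secant formula: x_{n+1} = x_n - f(x_n)(x_n - x_{n-1})/(f(x_n) - f(x_{n-1}))

Iteration 1:
  f(0.810000) = -2.189533
  f(1.940000) = 9.284685
  x_2 = 1.940000 - 9.284685×(1.940000 - 0.810000)/(9.284685 - (-2.189533))
       = 1.025629
Iteration 2:
  f(1.940000) = 9.284685
  f(1.025629) = -1.944734
  x_3 = 1.025629 - (-1.944734)×(1.025629 - 1.940000)/(-1.944734 - 9.284685)
       = 1.183981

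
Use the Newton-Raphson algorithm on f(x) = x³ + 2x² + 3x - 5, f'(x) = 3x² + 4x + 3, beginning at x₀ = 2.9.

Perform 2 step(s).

f(x) = x³ + 2x² + 3x - 5
f'(x) = 3x² + 4x + 3
x₀ = 2.9

Newton-Raphson formula: x_{n+1} = x_n - f(x_n)/f'(x_n)

Iteration 1:
  f(2.900000) = 44.909000
  f'(2.900000) = 39.830000
  x_1 = 2.900000 - 44.909000/39.830000 = 1.772483
Iteration 2:
  f(1.772483) = 12.169445
  f'(1.772483) = 19.515021
  x_2 = 1.772483 - 12.169445/19.515021 = 1.148889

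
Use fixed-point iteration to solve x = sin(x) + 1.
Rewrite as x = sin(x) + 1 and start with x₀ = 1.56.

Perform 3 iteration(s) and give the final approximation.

Equation: x = sin(x) + 1
Fixed-point form: x = sin(x) + 1
x₀ = 1.56

x_1 = g(1.560000) = 1.999942
x_2 = g(1.999942) = 1.909322
x_3 = g(1.909322) = 1.943245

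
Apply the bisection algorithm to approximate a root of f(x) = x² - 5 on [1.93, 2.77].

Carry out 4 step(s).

f(x) = x² - 5
Initial interval: [1.93, 2.77]

Iteration 1:
  c_1 = (1.930000 + 2.770000)/2 = 2.350000
  f(c_1) = f(2.350000) = 0.522500
  f(a) × f(c) < 0, new interval: [1.930000, 2.350000]
Iteration 2:
  c_2 = (1.930000 + 2.350000)/2 = 2.140000
  f(c_2) = f(2.140000) = -0.420400
  f(a) × f(c) ≥ 0, new interval: [2.140000, 2.350000]
Iteration 3:
  c_3 = (2.140000 + 2.350000)/2 = 2.245000
  f(c_3) = f(2.245000) = 0.040025
  f(a) × f(c) < 0, new interval: [2.140000, 2.245000]
Iteration 4:
  c_4 = (2.140000 + 2.245000)/2 = 2.192500
  f(c_4) = f(2.192500) = -0.192944
  f(a) × f(c) ≥ 0, new interval: [2.192500, 2.245000]

After 4 iteration(s), the approximation is c_4 = 2.192500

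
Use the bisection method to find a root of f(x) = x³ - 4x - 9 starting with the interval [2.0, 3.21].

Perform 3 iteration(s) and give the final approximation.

f(x) = x³ - 4x - 9
Initial interval: [2.0, 3.21]

Iteration 1:
  c_1 = (2.000000 + 3.210000)/2 = 2.605000
  f(c_1) = f(2.605000) = -1.742405
  f(a) × f(c) ≥ 0, new interval: [2.605000, 3.210000]
Iteration 2:
  c_2 = (2.605000 + 3.210000)/2 = 2.907500
  f(c_2) = f(2.907500) = 3.948715
  f(a) × f(c) < 0, new interval: [2.605000, 2.907500]
Iteration 3:
  c_3 = (2.605000 + 2.907500)/2 = 2.756250
  f(c_3) = f(2.756250) = 0.913994
  f(a) × f(c) < 0, new interval: [2.605000, 2.756250]

After 3 iteration(s), the approximation is c_3 = 2.756250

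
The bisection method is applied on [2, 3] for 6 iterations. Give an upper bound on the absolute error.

Bisection error bound: |error| ≤ (b-a)/2^n
|error| ≤ (3 - 2)/2^6 = 1/2^6
|error| ≤ 0.0156250000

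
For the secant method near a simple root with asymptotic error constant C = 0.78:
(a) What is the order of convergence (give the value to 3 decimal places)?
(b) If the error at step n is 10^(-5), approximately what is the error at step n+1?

(a) Secant method has superlinear convergence with order φ = (1+√5)/2 ≈ 1.618.
    This means |e_{n+1}| ≈ C|e_n|^1.618.

(b) With |e_n| = 10^(-5) and C = 0.78:
    |e_{n+1}| ≈ 0.78 × (10^(-5))^1.618 = 0.78 × 10^(-8.09)

(a) ≈ 1.618 (golden ratio); (b) |e_{n+1}| ≈ 6.338e-09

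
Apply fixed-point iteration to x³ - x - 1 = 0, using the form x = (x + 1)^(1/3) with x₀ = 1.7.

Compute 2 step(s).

Equation: x³ - x - 1 = 0
Fixed-point form: x = (x + 1)^(1/3)
x₀ = 1.7

x_1 = g(1.700000) = 1.392477
x_2 = g(1.392477) = 1.337465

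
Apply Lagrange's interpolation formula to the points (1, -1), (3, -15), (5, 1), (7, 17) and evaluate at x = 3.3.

Lagrange interpolation formula:
P(x) = Σ yᵢ × Lᵢ(x)
where Lᵢ(x) = Π_{j≠i} (x - xⱼ)/(xᵢ - xⱼ)

L_0(3.3) = (3.3 - 3)/(1 - 3) × (3.3 - 5)/(1 - 5) × (3.3 - 7)/(1 - 7) = -0.039312
L_1(3.3) = (3.3 - 1)/(3 - 1) × (3.3 - 5)/(3 - 5) × (3.3 - 7)/(3 - 7) = 0.904188
L_2(3.3) = (3.3 - 1)/(5 - 1) × (3.3 - 3)/(5 - 3) × (3.3 - 7)/(5 - 7) = 0.159562
L_3(3.3) = (3.3 - 1)/(7 - 1) × (3.3 - 3)/(7 - 3) × (3.3 - 5)/(7 - 5) = -0.024437

P(3.3) = (-1)×L_0(3.3) + (-15)×L_1(3.3) + 1×L_2(3.3) + 17×L_3(3.3)
P(3.3) = -13.779375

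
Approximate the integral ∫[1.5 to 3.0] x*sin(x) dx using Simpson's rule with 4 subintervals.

f(x) = x*sin(x)
a = 1.5, b = 3.0, n = 4
h = (b - a)/n = 0.375000

Simpson's rule: (h/3)[f(x₀) + 4f(x₁) + 2f(x₂) + ... + f(xₙ)]

x_0 = 1.5000, f(x_0) = 1.496242, coefficient = 1
x_1 = 1.8750, f(x_1) = 1.788911, coefficient = 4
x_2 = 2.2500, f(x_2) = 1.750665, coefficient = 2
x_3 = 2.6250, f(x_3) = 1.296541, coefficient = 4
x_4 = 3.0000, f(x_4) = 0.423360, coefficient = 1

I ≈ (0.375000/3) × 17.762738 = 2.220342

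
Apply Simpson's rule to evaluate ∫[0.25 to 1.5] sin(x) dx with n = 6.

f(x) = sin(x)
a = 0.25, b = 1.5, n = 6
h = (b - a)/n = 0.208333

Simpson's rule: (h/3)[f(x₀) + 4f(x₁) + 2f(x₂) + ... + f(xₙ)]

x_0 = 0.2500, f(x_0) = 0.247404, coefficient = 1
x_1 = 0.4583, f(x_1) = 0.442454, coefficient = 4
x_2 = 0.6667, f(x_2) = 0.618370, coefficient = 2
x_3 = 0.8750, f(x_3) = 0.767544, coefficient = 4
x_4 = 1.0833, f(x_4) = 0.883524, coefficient = 2
x_5 = 1.2917, f(x_5) = 0.961296, coefficient = 4
x_6 = 1.5000, f(x_6) = 0.997495, coefficient = 1

I ≈ (0.208333/3) × 12.933859 = 0.898185
Exact value: 0.898175
Error: 0.000009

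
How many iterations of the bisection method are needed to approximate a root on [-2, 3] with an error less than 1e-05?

We need (b-a)/2^n ≤ 1e-05
(3 - (-2))/2^n ≤ 1e-05
5/2^n ≤ 1e-05
2^n ≥ 500000
n ≥ log₂(500000) = 18.93
n ≥ 19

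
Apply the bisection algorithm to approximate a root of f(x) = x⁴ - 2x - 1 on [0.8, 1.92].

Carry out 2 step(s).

f(x) = x⁴ - 2x - 1
Initial interval: [0.8, 1.92]

Iteration 1:
  c_1 = (0.800000 + 1.920000)/2 = 1.360000
  f(c_1) = f(1.360000) = -0.298980
  f(a) × f(c) ≥ 0, new interval: [1.360000, 1.920000]
Iteration 2:
  c_2 = (1.360000 + 1.920000)/2 = 1.640000
  f(c_2) = f(1.640000) = 2.953948
  f(a) × f(c) < 0, new interval: [1.360000, 1.640000]

After 2 iteration(s), the approximation is c_2 = 1.640000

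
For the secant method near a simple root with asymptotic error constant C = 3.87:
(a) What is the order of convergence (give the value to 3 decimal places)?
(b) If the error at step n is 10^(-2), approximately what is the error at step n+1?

(a) Secant method has superlinear convergence with order φ = (1+√5)/2 ≈ 1.618.
    This means |e_{n+1}| ≈ C|e_n|^1.618.

(b) With |e_n| = 10^(-2) and C = 3.87:
    |e_{n+1}| ≈ 3.87 × (10^(-2))^1.618 = 3.87 × 10^(-3.24)

(a) ≈ 1.618 (golden ratio); (b) |e_{n+1}| ≈ 2.247e-03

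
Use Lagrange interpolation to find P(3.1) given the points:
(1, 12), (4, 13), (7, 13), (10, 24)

Lagrange interpolation formula:
P(x) = Σ yᵢ × Lᵢ(x)
where Lᵢ(x) = Π_{j≠i} (x - xⱼ)/(xᵢ - xⱼ)

L_0(3.1) = (3.1 - 4)/(1 - 4) × (3.1 - 7)/(1 - 7) × (3.1 - 10)/(1 - 10) = 0.149500
L_1(3.1) = (3.1 - 1)/(4 - 1) × (3.1 - 7)/(4 - 7) × (3.1 - 10)/(4 - 10) = 1.046500
L_2(3.1) = (3.1 - 1)/(7 - 1) × (3.1 - 4)/(7 - 4) × (3.1 - 10)/(7 - 10) = -0.241500
L_3(3.1) = (3.1 - 1)/(10 - 1) × (3.1 - 4)/(10 - 4) × (3.1 - 7)/(10 - 7) = 0.045500

P(3.1) = 12×L_0(3.1) + 13×L_1(3.1) + 13×L_2(3.1) + 24×L_3(3.1)
P(3.1) = 13.351000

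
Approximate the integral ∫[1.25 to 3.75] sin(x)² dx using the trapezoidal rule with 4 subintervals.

f(x) = sin(x)²
a = 1.25, b = 3.75, n = 4
h = (b - a)/n = 0.625000

Trapezoidal rule: (h/2)[f(x₀) + 2f(x₁) + 2f(x₂) + ... + f(xₙ)]

x_0 = 1.2500, f(x_0) = 0.900572, coefficient = 1
x_1 = 1.8750, f(x_1) = 0.910280, coefficient = 2
x_2 = 2.5000, f(x_2) = 0.358169, coefficient = 2
x_3 = 3.1250, f(x_3) = 0.000275, coefficient = 2
x_4 = 3.7500, f(x_4) = 0.326682, coefficient = 1

I ≈ (0.625000/2) × 3.764702 = 1.176469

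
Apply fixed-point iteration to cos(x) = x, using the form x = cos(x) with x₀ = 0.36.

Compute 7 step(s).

Equation: cos(x) = x
Fixed-point form: x = cos(x)
x₀ = 0.36

x_1 = g(0.360000) = 0.935897
x_2 = g(0.935897) = 0.593097
x_3 = g(0.593097) = 0.829214
x_4 = g(0.829214) = 0.675456
x_5 = g(0.675456) = 0.780422
x_6 = g(0.780422) = 0.710617
x_7 = g(0.710617) = 0.757960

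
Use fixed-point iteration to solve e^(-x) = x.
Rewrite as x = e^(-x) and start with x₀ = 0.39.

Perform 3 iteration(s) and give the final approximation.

Equation: e^(-x) = x
Fixed-point form: x = e^(-x)
x₀ = 0.39

x_1 = g(0.390000) = 0.677057
x_2 = g(0.677057) = 0.508110
x_3 = g(0.508110) = 0.601631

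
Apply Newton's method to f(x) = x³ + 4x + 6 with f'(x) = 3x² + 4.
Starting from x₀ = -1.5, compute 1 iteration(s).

f(x) = x³ + 4x + 6
f'(x) = 3x² + 4
x₀ = -1.5

Newton-Raphson formula: x_{n+1} = x_n - f(x_n)/f'(x_n)

Iteration 1:
  f(-1.500000) = -3.375000
  f'(-1.500000) = 10.750000
  x_1 = -1.500000 - (-3.375000)/10.750000 = -1.186047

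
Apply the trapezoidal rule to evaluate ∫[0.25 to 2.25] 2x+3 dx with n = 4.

f(x) = 2x+3
a = 0.25, b = 2.25, n = 4
h = (b - a)/n = 0.500000

Trapezoidal rule: (h/2)[f(x₀) + 2f(x₁) + 2f(x₂) + ... + f(xₙ)]

x_0 = 0.2500, f(x_0) = 3.500000, coefficient = 1
x_1 = 0.7500, f(x_1) = 4.500000, coefficient = 2
x_2 = 1.2500, f(x_2) = 5.500000, coefficient = 2
x_3 = 1.7500, f(x_3) = 6.500000, coefficient = 2
x_4 = 2.2500, f(x_4) = 7.500000, coefficient = 1

I ≈ (0.500000/2) × 44.000000 = 11.000000
Exact value: 11.000000
Error: 0.000000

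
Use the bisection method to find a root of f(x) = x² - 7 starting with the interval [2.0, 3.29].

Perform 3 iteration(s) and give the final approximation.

f(x) = x² - 7
Initial interval: [2.0, 3.29]

Iteration 1:
  c_1 = (2.000000 + 3.290000)/2 = 2.645000
  f(c_1) = f(2.645000) = -0.003975
  f(a) × f(c) ≥ 0, new interval: [2.645000, 3.290000]
Iteration 2:
  c_2 = (2.645000 + 3.290000)/2 = 2.967500
  f(c_2) = f(2.967500) = 1.806056
  f(a) × f(c) < 0, new interval: [2.645000, 2.967500]
Iteration 3:
  c_3 = (2.645000 + 2.967500)/2 = 2.806250
  f(c_3) = f(2.806250) = 0.875039
  f(a) × f(c) < 0, new interval: [2.645000, 2.806250]

After 3 iteration(s), the approximation is c_3 = 2.806250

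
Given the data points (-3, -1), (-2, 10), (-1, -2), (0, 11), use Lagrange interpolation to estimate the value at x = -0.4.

Lagrange interpolation formula:
P(x) = Σ yᵢ × Lᵢ(x)
where Lᵢ(x) = Π_{j≠i} (x - xⱼ)/(xᵢ - xⱼ)

L_0(-0.4) = (-0.4 - (-2))/(-3 - (-2)) × (-0.4 - (-1))/(-3 - (-1)) × (-0.4 - 0)/(-3 - 0) = 0.064000
L_1(-0.4) = (-0.4 - (-3))/(-2 - (-3)) × (-0.4 - (-1))/(-2 - (-1)) × (-0.4 - 0)/(-2 - 0) = -0.312000
L_2(-0.4) = (-0.4 - (-3))/(-1 - (-3)) × (-0.4 - (-2))/(-1 - (-2)) × (-0.4 - 0)/(-1 - 0) = 0.832000
L_3(-0.4) = (-0.4 - (-3))/(0 - (-3)) × (-0.4 - (-2))/(0 - (-2)) × (-0.4 - (-1))/(0 - (-1)) = 0.416000

P(-0.4) = (-1)×L_0(-0.4) + 10×L_1(-0.4) + (-2)×L_2(-0.4) + 11×L_3(-0.4)
P(-0.4) = -0.272000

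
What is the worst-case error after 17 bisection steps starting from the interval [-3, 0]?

Bisection error bound: |error| ≤ (b-a)/2^n
|error| ≤ (0 - (-3))/2^17 = 3/2^17
|error| ≤ 0.0000228882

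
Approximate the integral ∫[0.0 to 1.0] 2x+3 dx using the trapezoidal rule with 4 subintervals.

f(x) = 2x+3
a = 0.0, b = 1.0, n = 4
h = (b - a)/n = 0.250000

Trapezoidal rule: (h/2)[f(x₀) + 2f(x₁) + 2f(x₂) + ... + f(xₙ)]

x_0 = 0.0000, f(x_0) = 3.000000, coefficient = 1
x_1 = 0.2500, f(x_1) = 3.500000, coefficient = 2
x_2 = 0.5000, f(x_2) = 4.000000, coefficient = 2
x_3 = 0.7500, f(x_3) = 4.500000, coefficient = 2
x_4 = 1.0000, f(x_4) = 5.000000, coefficient = 1

I ≈ (0.250000/2) × 32.000000 = 4.000000
Exact value: 4.000000
Error: 0.000000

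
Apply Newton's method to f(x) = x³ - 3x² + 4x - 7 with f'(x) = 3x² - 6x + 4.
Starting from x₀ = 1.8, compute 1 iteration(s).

f(x) = x³ - 3x² + 4x - 7
f'(x) = 3x² - 6x + 4
x₀ = 1.8

Newton-Raphson formula: x_{n+1} = x_n - f(x_n)/f'(x_n)

Iteration 1:
  f(1.800000) = -3.688000
  f'(1.800000) = 2.920000
  x_1 = 1.800000 - (-3.688000)/2.920000 = 3.063014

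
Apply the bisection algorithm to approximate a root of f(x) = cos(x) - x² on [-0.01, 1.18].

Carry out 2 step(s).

f(x) = cos(x) - x²
Initial interval: [-0.01, 1.18]

Iteration 1:
  c_1 = (-0.010000 + 1.180000)/2 = 0.585000
  f(c_1) = f(0.585000) = 0.491487
  f(a) × f(c) ≥ 0, new interval: [0.585000, 1.180000]
Iteration 2:
  c_2 = (0.585000 + 1.180000)/2 = 0.882500
  f(c_2) = f(0.882500) = -0.143584
  f(a) × f(c) < 0, new interval: [0.585000, 0.882500]

After 2 iteration(s), the approximation is c_2 = 0.882500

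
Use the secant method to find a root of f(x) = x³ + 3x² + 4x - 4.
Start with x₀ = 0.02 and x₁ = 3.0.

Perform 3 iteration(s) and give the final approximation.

f(x) = x³ + 3x² + 4x - 4
x₀ = 0.02, x₁ = 3.0

Secant formula: x_{n+1} = x_n - f(x_n)(x_n - x_{n-1})/(f(x_n) - f(x_{n-1}))

Iteration 1:
  f(0.020000) = -3.918792
  f(3.000000) = 62.000000
  x_2 = 3.000000 - 62.000000×(3.000000 - 0.020000)/(62.000000 - (-3.918792))
       = 0.197157
Iteration 2:
  f(3.000000) = 62.000000
  f(0.197157) = -3.087094
  x_3 = 0.197157 - (-3.087094)×(0.197157 - 3.000000)/(-3.087094 - 62.000000)
       = 0.330097
Iteration 3:
  f(0.197157) = -3.087094
  f(0.330097) = -2.316753
  x_4 = 0.330097 - (-2.316753)×(0.330097 - 0.197157)/(-2.316753 - (-3.087094))
       = 0.729904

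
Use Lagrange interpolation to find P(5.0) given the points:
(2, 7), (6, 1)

Lagrange interpolation formula:
P(x) = Σ yᵢ × Lᵢ(x)
where Lᵢ(x) = Π_{j≠i} (x - xⱼ)/(xᵢ - xⱼ)

L_0(5.0) = (5.0 - 6)/(2 - 6) = 0.250000
L_1(5.0) = (5.0 - 2)/(6 - 2) = 0.750000

P(5.0) = 7×L_0(5.0) + 1×L_1(5.0)
P(5.0) = 2.500000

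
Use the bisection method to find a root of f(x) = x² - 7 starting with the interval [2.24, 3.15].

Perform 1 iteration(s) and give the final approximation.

f(x) = x² - 7
Initial interval: [2.24, 3.15]

Iteration 1:
  c_1 = (2.240000 + 3.150000)/2 = 2.695000
  f(c_1) = f(2.695000) = 0.263025
  f(a) × f(c) < 0, new interval: [2.240000, 2.695000]

After 1 iteration(s), the approximation is c_1 = 2.695000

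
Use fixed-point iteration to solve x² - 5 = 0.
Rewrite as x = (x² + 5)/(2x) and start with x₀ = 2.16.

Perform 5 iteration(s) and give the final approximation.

Equation: x² - 5 = 0
Fixed-point form: x = (x² + 5)/(2x)
x₀ = 2.16

x_1 = g(2.160000) = 2.237407
x_2 = g(2.237407) = 2.236068
x_3 = g(2.236068) = 2.236068
x_4 = g(2.236068) = 2.236068
x_5 = g(2.236068) = 2.236068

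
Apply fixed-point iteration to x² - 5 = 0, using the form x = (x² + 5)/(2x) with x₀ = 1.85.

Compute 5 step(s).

Equation: x² - 5 = 0
Fixed-point form: x = (x² + 5)/(2x)
x₀ = 1.85

x_1 = g(1.850000) = 2.276351
x_2 = g(2.276351) = 2.236424
x_3 = g(2.236424) = 2.236068
x_4 = g(2.236068) = 2.236068
x_5 = g(2.236068) = 2.236068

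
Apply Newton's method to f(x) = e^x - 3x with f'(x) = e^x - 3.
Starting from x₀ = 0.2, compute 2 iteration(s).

f(x) = e^x - 3x
f'(x) = e^x - 3
x₀ = 0.2

Newton-Raphson formula: x_{n+1} = x_n - f(x_n)/f'(x_n)

Iteration 1:
  f(0.200000) = 0.621403
  f'(0.200000) = -1.778597
  x_1 = 0.200000 - 0.621403/(-1.778597) = 0.549378
Iteration 2:
  f(0.549378) = 0.084041
  f'(0.549378) = -1.267825
  x_2 = 0.549378 - 0.084041/(-1.267825) = 0.615666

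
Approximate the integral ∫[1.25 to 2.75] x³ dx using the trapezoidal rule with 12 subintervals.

f(x) = x³
a = 1.25, b = 2.75, n = 12
h = (b - a)/n = 0.125000

Trapezoidal rule: (h/2)[f(x₀) + 2f(x₁) + 2f(x₂) + ... + f(xₙ)]

x_0 = 1.2500, f(x_0) = 1.953125, coefficient = 1
x_1 = 1.3750, f(x_1) = 2.599609, coefficient = 2
x_2 = 1.5000, f(x_2) = 3.375000, coefficient = 2
x_3 = 1.6250, f(x_3) = 4.291016, coefficient = 2
x_4 = 1.7500, f(x_4) = 5.359375, coefficient = 2
x_5 = 1.8750, f(x_5) = 6.591797, coefficient = 2
x_6 = 2.0000, f(x_6) = 8.000000, coefficient = 2
x_7 = 2.1250, f(x_7) = 9.595703, coefficient = 2
x_8 = 2.2500, f(x_8) = 11.390625, coefficient = 2
x_9 = 2.3750, f(x_9) = 13.396484, coefficient = 2
x_10 = 2.5000, f(x_10) = 15.625000, coefficient = 2
x_11 = 2.6250, f(x_11) = 18.087891, coefficient = 2
x_12 = 2.7500, f(x_12) = 20.796875, coefficient = 1

I ≈ (0.125000/2) × 219.375000 = 13.710938
Exact value: 13.687500
Error: 0.023438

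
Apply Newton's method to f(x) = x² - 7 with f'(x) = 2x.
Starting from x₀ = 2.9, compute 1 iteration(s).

f(x) = x² - 7
f'(x) = 2x
x₀ = 2.9

Newton-Raphson formula: x_{n+1} = x_n - f(x_n)/f'(x_n)

Iteration 1:
  f(2.900000) = 1.410000
  f'(2.900000) = 5.800000
  x_1 = 2.900000 - 1.410000/5.800000 = 2.656897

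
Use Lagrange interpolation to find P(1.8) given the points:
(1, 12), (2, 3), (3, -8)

Lagrange interpolation formula:
P(x) = Σ yᵢ × Lᵢ(x)
where Lᵢ(x) = Π_{j≠i} (x - xⱼ)/(xᵢ - xⱼ)

L_0(1.8) = (1.8 - 2)/(1 - 2) × (1.8 - 3)/(1 - 3) = 0.120000
L_1(1.8) = (1.8 - 1)/(2 - 1) × (1.8 - 3)/(2 - 3) = 0.960000
L_2(1.8) = (1.8 - 1)/(3 - 1) × (1.8 - 2)/(3 - 2) = -0.080000

P(1.8) = 12×L_0(1.8) + 3×L_1(1.8) + (-8)×L_2(1.8)
P(1.8) = 4.960000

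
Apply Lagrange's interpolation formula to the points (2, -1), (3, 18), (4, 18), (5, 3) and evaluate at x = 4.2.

Lagrange interpolation formula:
P(x) = Σ yᵢ × Lᵢ(x)
where Lᵢ(x) = Π_{j≠i} (x - xⱼ)/(xᵢ - xⱼ)

L_0(4.2) = (4.2 - 3)/(2 - 3) × (4.2 - 4)/(2 - 4) × (4.2 - 5)/(2 - 5) = 0.032000
L_1(4.2) = (4.2 - 2)/(3 - 2) × (4.2 - 4)/(3 - 4) × (4.2 - 5)/(3 - 5) = -0.176000
L_2(4.2) = (4.2 - 2)/(4 - 2) × (4.2 - 3)/(4 - 3) × (4.2 - 5)/(4 - 5) = 1.056000
L_3(4.2) = (4.2 - 2)/(5 - 2) × (4.2 - 3)/(5 - 3) × (4.2 - 4)/(5 - 4) = 0.088000

P(4.2) = (-1)×L_0(4.2) + 18×L_1(4.2) + 18×L_2(4.2) + 3×L_3(4.2)
P(4.2) = 16.072000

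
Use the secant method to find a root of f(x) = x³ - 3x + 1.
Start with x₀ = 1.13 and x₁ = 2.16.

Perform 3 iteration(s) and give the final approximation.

f(x) = x³ - 3x + 1
x₀ = 1.13, x₁ = 2.16

Secant formula: x_{n+1} = x_n - f(x_n)(x_n - x_{n-1})/(f(x_n) - f(x_{n-1}))

Iteration 1:
  f(1.130000) = -0.947103
  f(2.160000) = 4.597696
  x_2 = 2.160000 - 4.597696×(2.160000 - 1.130000)/(4.597696 - (-0.947103))
       = 1.305934
Iteration 2:
  f(2.160000) = 4.597696
  f(1.305934) = -0.690580
  x_3 = 1.305934 - (-0.690580)×(1.305934 - 2.160000)/(-0.690580 - 4.597696)
       = 1.417464
Iteration 3:
  f(1.305934) = -0.690580
  f(1.417464) = -0.404419
  x_4 = 1.417464 - (-0.404419)×(1.417464 - 1.305934)/(-0.404419 - (-0.690580))
       = 1.575084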